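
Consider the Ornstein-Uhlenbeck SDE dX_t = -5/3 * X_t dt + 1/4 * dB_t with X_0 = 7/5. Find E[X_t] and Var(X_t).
E[X_t] = 7*exp(-5*t/3)/5; Var(X_t) = 3/160 - 3*exp(-10*t/3)/160

The OU SDE dX = -theta X dt + sigma dB admits the integrating factor exp(theta t): d(exp(theta t) X_t) = sigma exp(theta t) dB_t. Integrating from 0 to t:
  X_t = x_0 * exp(-theta t) + sigma * int_0^t exp(-theta (t-s)) dB_s.
The Itô integral has mean 0 and (by the Itô isometry) variance sigma^2 * int_0^t exp(-2 theta (t - s)) ds = sigma^2 * (1 - exp(-2 theta t)) / (2 theta).
With theta = 5/3, sigma = 1/4, x_0 = 7/5:
  E[X_t] = 7/5 * exp(-5/3 t) = 7*exp(-5*t/3)/5
  Var(X_t) = (1/4)^2 * (1 - exp(-2*5/3 t)) / (2 * 5/3) = 3/160 - 3*exp(-10*t/3)/160.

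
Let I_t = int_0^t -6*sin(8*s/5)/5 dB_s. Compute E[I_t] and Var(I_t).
E[I_t] = 0; Var(I_t) = 18*t/25 - 9*sin(8*t/5)*cos(8*t/5)/20

The Itô integral of a deterministic integrand f(s) has mean 0 because each increment f(s) * (B_{s+ds} - B_s) has mean 0. By the Itô isometry:
  Var( int_0^t f(s) dB_s ) = E[ (int_0^t f(s) dB_s)^2 ] = int_0^t f(s)^2 ds.
Here f(s) = -6*sin(8*s/5)/5, so f(s)^2 = 36*sin(8*s/5)^2/25. Integrate:
  int_0^t (36*sin(8*s/5)^2/25) ds = 18*t/25 - 9*sin(8*t/5)*cos(8*t/5)/20.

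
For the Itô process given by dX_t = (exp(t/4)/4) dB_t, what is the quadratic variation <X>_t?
<X>_t = exp(t/2)/8 - 1/8

For an Itô process dX_t = a(t) dt + b(t) dB_t, the quadratic variation is <X>_t = int_0^t b(s)^2 ds (the drift term does not contribute). Here b(s) = exp(s/4)/4, so
  b(s)^2 = exp(s/2)/16.
Integrating from 0 to t:
  <X>_t = int_0^t (exp(s/2)/16) ds = exp(t/2)/8 - 1/8.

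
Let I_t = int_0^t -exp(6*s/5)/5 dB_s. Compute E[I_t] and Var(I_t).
E[I_t] = 0; Var(I_t) = exp(12*t/5)/60 - 1/60

The Itô integral of a deterministic integrand f(s) has mean 0 because each increment f(s) * (B_{s+ds} - B_s) has mean 0. By the Itô isometry:
  Var( int_0^t f(s) dB_s ) = E[ (int_0^t f(s) dB_s)^2 ] = int_0^t f(s)^2 ds.
Here f(s) = -exp(6*s/5)/5, so f(s)^2 = exp(12*s/5)/25. Integrate:
  int_0^t (exp(12*s/5)/25) ds = exp(12*t/5)/60 - 1/60.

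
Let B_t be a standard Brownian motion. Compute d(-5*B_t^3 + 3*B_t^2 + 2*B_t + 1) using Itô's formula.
d(-5*B_t^3 + 3*B_t^2 + 2*B_t + 1) = (3 - 15*B_t) dt + (-15*B_t^2 + 6*B_t + 2) dB_t

Itô's formula for f(B_t) gives d f(B_t) = f'(B_t) dB_t + (1/2) f''(B_t) dt. Compute derivatives of f(x) = -5*x^3 + 3*x^2 + 2*x + 1:
  f'(x)  = -15*x^2 + 6*x + 2
  f''(x) = 6 - 30*x
Substitute x = B_t and multiply the f'' term by 1/2:
  drift     = (1/2) * (6 - 30*x) evaluated at B_t = 3 - 15*B_t
  diffusion = (-15*x^2 + 6*x + 2) evaluated at B_t = -15*B_t^2 + 6*B_t + 2
Therefore d(-5*B_t^3 + 3*B_t^2 + 2*B_t + 1) = (3 - 15*B_t) dt + (-15*B_t^2 + 6*B_t + 2) dB_t.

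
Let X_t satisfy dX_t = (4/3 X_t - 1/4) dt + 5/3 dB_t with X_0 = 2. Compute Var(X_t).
Var(X_t) = 25*exp(8*t/3)/24 - 25/24

The variance V(t) = Var(X_t) satisfies V'(t) = 2 a V(t) + c^2 with V(0) = 0 (drift coefficient is linear in X, diffusion is constant). With a = 4/3, c = 5/3, the solution is
  V(t) = (c^2 / (2 a)) * (exp(2 a t) - 1)
       = ((5/3)^2 / (2*(4/3))) * (exp((8/3) t) - 1)
       = 25*exp(8*t/3)/24 - 25/24.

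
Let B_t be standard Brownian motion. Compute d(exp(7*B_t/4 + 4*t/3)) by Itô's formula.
d(exp(7*B_t/4 + 4*t/3)) = (275*exp(7*B_t/4 + 4*t/3)/96) dt + (7*exp(7*B_t/4 + 4*t/3)/4) dB_t

Itô's formula for f(t, x): d f(t, B_t) = (f_t + (1/2) f_xx) dt + f_x dB_t. Compute partials of f(t, x) = exp(4*t/3 + 7*x/4):
  f_t(t,x)  = 4*exp(4*t/3 + 7*x/4)/3
  f_x(t,x)  = 7*exp(4*t/3 + 7*x/4)/4
  f_xx(t,x) = 49*exp(4*t/3 + 7*x/4)/16
Assemble drift = f_t + (1/2) f_xx = 275*exp(4*t/3 + 7*x/4)/96 and diffusion = f_x = 7*exp(4*t/3 + 7*x/4)/4. Substituting x = B_t:
  d(exp(7*B_t/4 + 4*t/3)) = (275*exp(7*B_t/4 + 4*t/3)/96) dt + (7*exp(7*B_t/4 + 4*t/3)/4) dB_t.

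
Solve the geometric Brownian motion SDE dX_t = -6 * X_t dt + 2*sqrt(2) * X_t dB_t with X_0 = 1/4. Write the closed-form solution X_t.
X_t = 1/4 * exp((-10) * t + (2*sqrt(2)) * B_t)

For GBM dX = mu X dt + sigma X dB with X_0 = x_0, apply Itô to Y = log X: dY = (mu - sigma^2/2) dt + sigma dB, so Y_t = log(x_0) + (mu - sigma^2/2) t + sigma B_t and hence X_t = x_0 * exp((mu - sigma^2/2) t + sigma B_t).
With mu = -6, sigma = 2*sqrt(2), x_0 = 1/4, this gives:
  X_t = 1/4 * exp((-10) * t + (2*sqrt(2)) * B_t).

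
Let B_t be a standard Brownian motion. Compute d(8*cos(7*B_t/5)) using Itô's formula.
d(8*cos(7*B_t/5)) = (-196*cos(7*B_t/5)/25) dt + (-56*sin(7*B_t/5)/5) dB_t

Itô's formula for f(B_t) gives d f(B_t) = f'(B_t) dB_t + (1/2) f''(B_t) dt. Compute derivatives of f(x) = 8*cos(7*x/5):
  f'(x)  = -56*sin(7*x/5)/5
  f''(x) = -392*cos(7*x/5)/25
Substitute x = B_t and multiply the f'' term by 1/2:
  drift     = (1/2) * (-392*cos(7*x/5)/25) evaluated at B_t = -196*cos(7*B_t/5)/25
  diffusion = (-56*sin(7*x/5)/5) evaluated at B_t = -56*sin(7*B_t/5)/5
Therefore d(8*cos(7*B_t/5)) = (-196*cos(7*B_t/5)/25) dt + (-56*sin(7*B_t/5)/5) dB_t.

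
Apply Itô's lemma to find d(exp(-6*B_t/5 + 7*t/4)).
d(exp(-6*B_t/5 + 7*t/4)) = (247*exp(-6*B_t/5 + 7*t/4)/100) dt + (-6*exp(-6*B_t/5 + 7*t/4)/5) dB_t

Itô's formula for f(t, x): d f(t, B_t) = (f_t + (1/2) f_xx) dt + f_x dB_t. Compute partials of f(t, x) = exp(7*t/4 - 6*x/5):
  f_t(t,x)  = 7*exp(7*t/4 - 6*x/5)/4
  f_x(t,x)  = -6*exp(7*t/4 - 6*x/5)/5
  f_xx(t,x) = 36*exp(7*t/4 - 6*x/5)/25
Assemble drift = f_t + (1/2) f_xx = 247*exp(7*t/4 - 6*x/5)/100 and diffusion = f_x = -6*exp(7*t/4 - 6*x/5)/5. Substituting x = B_t:
  d(exp(-6*B_t/5 + 7*t/4)) = (247*exp(-6*B_t/5 + 7*t/4)/100) dt + (-6*exp(-6*B_t/5 + 7*t/4)/5) dB_t.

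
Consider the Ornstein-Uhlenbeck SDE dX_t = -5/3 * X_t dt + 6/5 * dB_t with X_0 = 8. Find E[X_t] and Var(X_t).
E[X_t] = 8*exp(-5*t/3); Var(X_t) = 54/125 - 54*exp(-10*t/3)/125

The OU SDE dX = -theta X dt + sigma dB admits the integrating factor exp(theta t): d(exp(theta t) X_t) = sigma exp(theta t) dB_t. Integrating from 0 to t:
  X_t = x_0 * exp(-theta t) + sigma * int_0^t exp(-theta (t-s)) dB_s.
The Itô integral has mean 0 and (by the Itô isometry) variance sigma^2 * int_0^t exp(-2 theta (t - s)) ds = sigma^2 * (1 - exp(-2 theta t)) / (2 theta).
With theta = 5/3, sigma = 6/5, x_0 = 8:
  E[X_t] = 8 * exp(-5/3 t) = 8*exp(-5*t/3)
  Var(X_t) = (6/5)^2 * (1 - exp(-2*5/3 t)) / (2 * 5/3) = 54/125 - 54*exp(-10*t/3)/125.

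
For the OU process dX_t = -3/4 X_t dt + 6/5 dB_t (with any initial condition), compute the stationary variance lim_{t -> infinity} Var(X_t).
lim Var(X_t) = 24/25

The OU SDE dX = -theta X dt + sigma dB admits the integrating factor exp(theta t): d(exp(theta t) X_t) = sigma exp(theta t) dB_t. Integrating from 0 to t gives X_t = x_0 * exp(-theta t) + sigma * int_0^t exp(-theta (t-s)) dB_s for any initial x_0. The Itô integral has variance (by the Itô isometry) sigma^2 * int_0^t exp(-2 theta (t - s)) ds = sigma^2 * (1 - exp(-2 theta t)) / (2 theta), independent of x_0.
With theta = 3/4, sigma = 6/5:
  Var(X_t) = (6/5)^2 * (1 - exp(-2*3/4 t)) / (2 * 3/4) = 24/25 - 24*exp(-3*t/2)/25.
As t -> infinity, exp(-2*3/4 t) -> 0, so the stationary variance is sigma^2 / (2 theta) = 24/25.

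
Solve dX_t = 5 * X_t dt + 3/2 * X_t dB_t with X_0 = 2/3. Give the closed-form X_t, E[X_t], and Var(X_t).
X_t = 2/3 * exp((31/8) t + (3/2) B_t); E[X_t] = 2*exp(5*t)/3; Var(X_t) = 4*(exp(9*t/4) - 1)*exp(10*t)/9

For GBM dX = mu X dt + sigma X dB with X_0 = x_0, apply Itô to Y = log X: dY = (mu - sigma^2/2) dt + sigma dB, so Y_t = log(x_0) + (mu - sigma^2/2) t + sigma B_t and hence X_t = x_0 * exp((mu - sigma^2/2) t + sigma B_t).
With mu = 5, sigma = 3/2, x_0 = 2/3, this gives:
  X_t = 2/3 * exp((31/8) * t + (3/2) * B_t).
Since sigma*B_t ~ Normal(0, sigma^2 t), E[exp(sigma*B_t)] = exp(sigma^2 t / 2); so E[X_t] = x_0 * exp((mu - sigma^2/2) t) * exp(sigma^2 t / 2) = x_0 * exp(mu t) = 2*exp(5*t)/3.
Var(X_t) = E[X_t^2] - (E[X_t])^2 = x_0^2 * exp(2 mu t) * (exp(sigma^2 t) - 1) = 4*(exp(9*t/4) - 1)*exp(10*t)/9.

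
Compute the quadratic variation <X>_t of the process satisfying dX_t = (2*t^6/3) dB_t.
<X>_t = 4*t^13/117

For an Itô process dX_t = a(t) dt + b(t) dB_t, the quadratic variation is <X>_t = int_0^t b(s)^2 ds (the drift term does not contribute). Here b(s) = 2*s^6/3, so
  b(s)^2 = 4*s^12/9.
Integrating from 0 to t:
  <X>_t = int_0^t (4*s^12/9) ds = 4*t^13/117.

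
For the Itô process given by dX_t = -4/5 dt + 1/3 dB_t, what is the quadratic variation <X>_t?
<X>_t = t/9

For an Itô process dX_t = a(t) dt + b(t) dB_t, the quadratic variation is <X>_t = int_0^t b(s)^2 ds (the drift term does not contribute). Here b(s) = 1/3, so
  b(s)^2 = 1/9.
Integrating from 0 to t:
  <X>_t = int_0^t (1/9) ds = t/9.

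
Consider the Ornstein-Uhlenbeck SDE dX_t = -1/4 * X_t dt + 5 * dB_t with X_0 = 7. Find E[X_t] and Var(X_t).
E[X_t] = 7*exp(-t/4); Var(X_t) = 50 - 50*exp(-t/2)

The OU SDE dX = -theta X dt + sigma dB admits the integrating factor exp(theta t): d(exp(theta t) X_t) = sigma exp(theta t) dB_t. Integrating from 0 to t:
  X_t = x_0 * exp(-theta t) + sigma * int_0^t exp(-theta (t-s)) dB_s.
The Itô integral has mean 0 and (by the Itô isometry) variance sigma^2 * int_0^t exp(-2 theta (t - s)) ds = sigma^2 * (1 - exp(-2 theta t)) / (2 theta).
With theta = 1/4, sigma = 5, x_0 = 7:
  E[X_t] = 7 * exp(-1/4 t) = 7*exp(-t/4)
  Var(X_t) = (5)^2 * (1 - exp(-2*1/4 t)) / (2 * 1/4) = 50 - 50*exp(-t/2).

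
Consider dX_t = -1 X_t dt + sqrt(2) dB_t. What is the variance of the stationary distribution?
lim Var(X_t) = 1

The OU SDE dX = -theta X dt + sigma dB admits the integrating factor exp(theta t): d(exp(theta t) X_t) = sigma exp(theta t) dB_t. Integrating from 0 to t gives X_t = x_0 * exp(-theta t) + sigma * int_0^t exp(-theta (t-s)) dB_s for any initial x_0. The Itô integral has variance (by the Itô isometry) sigma^2 * int_0^t exp(-2 theta (t - s)) ds = sigma^2 * (1 - exp(-2 theta t)) / (2 theta), independent of x_0.
With theta = 1, sigma = sqrt(2):
  Var(X_t) = (sqrt(2))^2 * (1 - exp(-2*1 t)) / (2 * 1) = 1 - exp(-2*t).
As t -> infinity, exp(-2*1 t) -> 0, so the stationary variance is sigma^2 / (2 theta) = 1.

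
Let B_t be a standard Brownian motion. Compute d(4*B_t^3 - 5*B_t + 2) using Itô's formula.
d(4*B_t^3 - 5*B_t + 2) = (12*B_t) dt + (12*B_t^2 - 5) dB_t

Itô's formula for f(B_t) gives d f(B_t) = f'(B_t) dB_t + (1/2) f''(B_t) dt. Compute derivatives of f(x) = 4*x^3 - 5*x + 2:
  f'(x)  = 12*x^2 - 5
  f''(x) = 24*x
Substitute x = B_t and multiply the f'' term by 1/2:
  drift     = (1/2) * (24*x) evaluated at B_t = 12*B_t
  diffusion = (12*x^2 - 5) evaluated at B_t = 12*B_t^2 - 5
Therefore d(4*B_t^3 - 5*B_t + 2) = (12*B_t) dt + (12*B_t^2 - 5) dB_t.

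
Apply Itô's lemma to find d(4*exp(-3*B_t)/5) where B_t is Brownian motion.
d(4*exp(-3*B_t)/5) = (18*exp(-3*B_t)/5) dt + (-12*exp(-3*B_t)/5) dB_t

Itô's formula for f(B_t) gives d f(B_t) = f'(B_t) dB_t + (1/2) f''(B_t) dt. Compute derivatives of f(x) = 4*exp(-3*x)/5:
  f'(x)  = -12*exp(-3*x)/5
  f''(x) = 36*exp(-3*x)/5
Substitute x = B_t and multiply the f'' term by 1/2:
  drift     = (1/2) * (36*exp(-3*x)/5) evaluated at B_t = 18*exp(-3*B_t)/5
  diffusion = (-12*exp(-3*x)/5) evaluated at B_t = -12*exp(-3*B_t)/5
Therefore d(4*exp(-3*B_t)/5) = (18*exp(-3*B_t)/5) dt + (-12*exp(-3*B_t)/5) dB_t.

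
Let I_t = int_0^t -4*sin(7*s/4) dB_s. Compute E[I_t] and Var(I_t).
E[I_t] = 0; Var(I_t) = 8*t - 16*sin(7*t/2)/7

The Itô integral of a deterministic integrand f(s) has mean 0 because each increment f(s) * (B_{s+ds} - B_s) has mean 0. By the Itô isometry:
  Var( int_0^t f(s) dB_s ) = E[ (int_0^t f(s) dB_s)^2 ] = int_0^t f(s)^2 ds.
Here f(s) = -4*sin(7*s/4), so f(s)^2 = 16*sin(7*s/4)^2. Integrate:
  int_0^t (16*sin(7*s/4)^2) ds = 8*t - 16*sin(7*t/2)/7.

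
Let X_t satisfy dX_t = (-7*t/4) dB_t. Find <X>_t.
<X>_t = 49*t^3/48

For an Itô process dX_t = a(t) dt + b(t) dB_t, the quadratic variation is <X>_t = int_0^t b(s)^2 ds (the drift term does not contribute). Here b(s) = -7*s/4, so
  b(s)^2 = 49*s^2/16.
Integrating from 0 to t:
  <X>_t = int_0^t (49*s^2/16) ds = 49*t^3/48.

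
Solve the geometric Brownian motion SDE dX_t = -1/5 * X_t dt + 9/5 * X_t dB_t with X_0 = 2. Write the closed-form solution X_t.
X_t = 2 * exp((-91/50) * t + (9/5) * B_t)

For GBM dX = mu X dt + sigma X dB with X_0 = x_0, apply Itô to Y = log X: dY = (mu - sigma^2/2) dt + sigma dB, so Y_t = log(x_0) + (mu - sigma^2/2) t + sigma B_t and hence X_t = x_0 * exp((mu - sigma^2/2) t + sigma B_t).
With mu = -1/5, sigma = 9/5, x_0 = 2, this gives:
  X_t = 2 * exp((-91/50) * t + (9/5) * B_t).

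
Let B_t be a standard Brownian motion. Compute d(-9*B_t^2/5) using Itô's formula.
d(-9*B_t^2/5) = (-9/5) dt + (-18*B_t/5) dB_t

Itô's formula for f(B_t) gives d f(B_t) = f'(B_t) dB_t + (1/2) f''(B_t) dt. Compute derivatives of f(x) = -9*x^2/5:
  f'(x)  = -18*x/5
  f''(x) = -18/5
Substitute x = B_t and multiply the f'' term by 1/2:
  drift     = (1/2) * (-18/5) evaluated at B_t = -9/5
  diffusion = (-18*x/5) evaluated at B_t = -18*B_t/5
Therefore d(-9*B_t^2/5) = (-9/5) dt + (-18*B_t/5) dB_t.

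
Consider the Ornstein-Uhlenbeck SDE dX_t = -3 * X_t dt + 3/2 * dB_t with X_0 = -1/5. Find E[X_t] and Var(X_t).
E[X_t] = -exp(-3*t)/5; Var(X_t) = 3/8 - 3*exp(-6*t)/8

The OU SDE dX = -theta X dt + sigma dB admits the integrating factor exp(theta t): d(exp(theta t) X_t) = sigma exp(theta t) dB_t. Integrating from 0 to t:
  X_t = x_0 * exp(-theta t) + sigma * int_0^t exp(-theta (t-s)) dB_s.
The Itô integral has mean 0 and (by the Itô isometry) variance sigma^2 * int_0^t exp(-2 theta (t - s)) ds = sigma^2 * (1 - exp(-2 theta t)) / (2 theta).
With theta = 3, sigma = 3/2, x_0 = -1/5:
  E[X_t] = -1/5 * exp(-3 t) = -exp(-3*t)/5
  Var(X_t) = (3/2)^2 * (1 - exp(-2*3 t)) / (2 * 3) = 3/8 - 3*exp(-6*t)/8.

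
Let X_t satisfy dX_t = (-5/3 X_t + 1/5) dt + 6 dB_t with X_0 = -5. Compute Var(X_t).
Var(X_t) = 54/5 - 54*exp(-10*t/3)/5

The variance V(t) = Var(X_t) satisfies V'(t) = 2 a V(t) + c^2 with V(0) = 0 (drift coefficient is linear in X, diffusion is constant). With a = -5/3, c = 6, the solution is
  V(t) = (c^2 / (2 a)) * (exp(2 a t) - 1)
       = (6^2 / (2*(-5/3))) * (exp((-10/3) t) - 1)
       = 54/5 - 54*exp(-10*t/3)/5.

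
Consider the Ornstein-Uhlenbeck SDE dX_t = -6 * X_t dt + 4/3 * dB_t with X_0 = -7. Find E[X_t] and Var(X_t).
E[X_t] = -7*exp(-6*t); Var(X_t) = 4/27 - 4*exp(-12*t)/27

The OU SDE dX = -theta X dt + sigma dB admits the integrating factor exp(theta t): d(exp(theta t) X_t) = sigma exp(theta t) dB_t. Integrating from 0 to t:
  X_t = x_0 * exp(-theta t) + sigma * int_0^t exp(-theta (t-s)) dB_s.
The Itô integral has mean 0 and (by the Itô isometry) variance sigma^2 * int_0^t exp(-2 theta (t - s)) ds = sigma^2 * (1 - exp(-2 theta t)) / (2 theta).
With theta = 6, sigma = 4/3, x_0 = -7:
  E[X_t] = -7 * exp(-6 t) = -7*exp(-6*t)
  Var(X_t) = (4/3)^2 * (1 - exp(-2*6 t)) / (2 * 6) = 4/27 - 4*exp(-12*t)/27.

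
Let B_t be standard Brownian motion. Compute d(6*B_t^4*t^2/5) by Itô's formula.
d(6*B_t^4*t^2/5) = (12*B_t^2*t*(B_t^2 + 3*t)/5) dt + (24*B_t^3*t^2/5) dB_t

Itô's formula for f(t, x): d f(t, B_t) = (f_t + (1/2) f_xx) dt + f_x dB_t. Compute partials of f(t, x) = 6*t^2*x^4/5:
  f_t(t,x)  = 12*t*x^4/5
  f_x(t,x)  = 24*t^2*x^3/5
  f_xx(t,x) = 72*t^2*x^2/5
Assemble drift = f_t + (1/2) f_xx = 12*t*x^2*(3*t + x^2)/5 and diffusion = f_x = 24*t^2*x^3/5. Substituting x = B_t:
  d(6*B_t^4*t^2/5) = (12*B_t^2*t*(B_t^2 + 3*t)/5) dt + (24*B_t^3*t^2/5) dB_t.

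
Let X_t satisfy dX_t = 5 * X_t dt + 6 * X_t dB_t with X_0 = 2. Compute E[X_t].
E[X_t] = 2*exp(5*t)

For GBM dX = mu X dt + sigma X dB with X_0 = x_0, apply Itô to Y = log X: dY = (mu - sigma^2/2) dt + sigma dB, so Y_t = log(x_0) + (mu - sigma^2/2) t + sigma B_t and hence X_t = x_0 * exp((mu - sigma^2/2) t + sigma B_t).
With mu = 5, sigma = 6, x_0 = 2, this gives:
  X_t = 2 * exp((-13) * t + (6) * B_t).
Since sigma*B_t ~ Normal(0, sigma^2 t), E[exp(sigma*B_t)] = exp(sigma^2 t / 2); so E[X_t] = x_0 * exp((mu - sigma^2/2) t) * exp(sigma^2 t / 2) = x_0 * exp(mu t) = 2*exp(5*t).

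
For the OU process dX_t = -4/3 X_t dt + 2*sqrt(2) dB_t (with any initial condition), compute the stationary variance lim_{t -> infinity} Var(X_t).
lim Var(X_t) = 3

The OU SDE dX = -theta X dt + sigma dB admits the integrating factor exp(theta t): d(exp(theta t) X_t) = sigma exp(theta t) dB_t. Integrating from 0 to t gives X_t = x_0 * exp(-theta t) + sigma * int_0^t exp(-theta (t-s)) dB_s for any initial x_0. The Itô integral has variance (by the Itô isometry) sigma^2 * int_0^t exp(-2 theta (t - s)) ds = sigma^2 * (1 - exp(-2 theta t)) / (2 theta), independent of x_0.
With theta = 4/3, sigma = 2*sqrt(2):
  Var(X_t) = (2*sqrt(2))^2 * (1 - exp(-2*4/3 t)) / (2 * 4/3) = 3 - 3*exp(-8*t/3).
As t -> infinity, exp(-2*4/3 t) -> 0, so the stationary variance is sigma^2 / (2 theta) = 3.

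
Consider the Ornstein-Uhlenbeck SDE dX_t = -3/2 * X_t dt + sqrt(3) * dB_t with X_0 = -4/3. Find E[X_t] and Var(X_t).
E[X_t] = -4*exp(-3*t/2)/3; Var(X_t) = 1 - exp(-3*t)

The OU SDE dX = -theta X dt + sigma dB admits the integrating factor exp(theta t): d(exp(theta t) X_t) = sigma exp(theta t) dB_t. Integrating from 0 to t:
  X_t = x_0 * exp(-theta t) + sigma * int_0^t exp(-theta (t-s)) dB_s.
The Itô integral has mean 0 and (by the Itô isometry) variance sigma^2 * int_0^t exp(-2 theta (t - s)) ds = sigma^2 * (1 - exp(-2 theta t)) / (2 theta).
With theta = 3/2, sigma = sqrt(3), x_0 = -4/3:
  E[X_t] = -4/3 * exp(-3/2 t) = -4*exp(-3*t/2)/3
  Var(X_t) = (sqrt(3))^2 * (1 - exp(-2*3/2 t)) / (2 * 3/2) = 1 - exp(-3*t).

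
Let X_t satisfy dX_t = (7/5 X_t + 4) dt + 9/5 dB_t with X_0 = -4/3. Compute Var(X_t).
Var(X_t) = 81*exp(14*t/5)/70 - 81/70

The variance V(t) = Var(X_t) satisfies V'(t) = 2 a V(t) + c^2 with V(0) = 0 (drift coefficient is linear in X, diffusion is constant). With a = 7/5, c = 9/5, the solution is
  V(t) = (c^2 / (2 a)) * (exp(2 a t) - 1)
       = ((9/5)^2 / (2*(7/5))) * (exp((14/5) t) - 1)
       = 81*exp(14*t/5)/70 - 81/70.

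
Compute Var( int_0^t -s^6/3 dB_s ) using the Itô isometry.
Var = t^13/117

The Itô integral of a deterministic integrand f(s) has mean 0 because each increment f(s) * (B_{s+ds} - B_s) has mean 0. By the Itô isometry:
  Var( int_0^t f(s) dB_s ) = E[ (int_0^t f(s) dB_s)^2 ] = int_0^t f(s)^2 ds.
Here f(s) = -s^6/3, so f(s)^2 = s^12/9. Integrate:
  int_0^t (s^12/9) ds = t^13/117.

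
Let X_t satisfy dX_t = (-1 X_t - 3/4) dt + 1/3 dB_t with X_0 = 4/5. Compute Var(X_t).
Var(X_t) = 1/18 - exp(-2*t)/18

The variance V(t) = Var(X_t) satisfies V'(t) = 2 a V(t) + c^2 with V(0) = 0 (drift coefficient is linear in X, diffusion is constant). With a = -1, c = 1/3, the solution is
  V(t) = (c^2 / (2 a)) * (exp(2 a t) - 1)
       = ((1/3)^2 / (2*(-1))) * (exp((-2) t) - 1)
       = 1/18 - exp(-2*t)/18.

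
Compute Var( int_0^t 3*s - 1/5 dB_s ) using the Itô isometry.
Var = t*(75*t^2 - 15*t + 1)/25

The Itô integral of a deterministic integrand f(s) has mean 0 because each increment f(s) * (B_{s+ds} - B_s) has mean 0. By the Itô isometry:
  Var( int_0^t f(s) dB_s ) = E[ (int_0^t f(s) dB_s)^2 ] = int_0^t f(s)^2 ds.
Here f(s) = 3*s - 1/5, so f(s)^2 = (15*s - 1)^2/25. Integrate:
  int_0^t ((15*s - 1)^2/25) ds = t*(75*t^2 - 15*t + 1)/25.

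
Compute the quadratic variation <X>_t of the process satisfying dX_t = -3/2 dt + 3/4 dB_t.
<X>_t = 9*t/16

For an Itô process dX_t = a(t) dt + b(t) dB_t, the quadratic variation is <X>_t = int_0^t b(s)^2 ds (the drift term does not contribute). Here b(s) = 3/4, so
  b(s)^2 = 9/16.
Integrating from 0 to t:
  <X>_t = int_0^t (9/16) ds = 9*t/16.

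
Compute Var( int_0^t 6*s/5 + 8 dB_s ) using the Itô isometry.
Var = 4*t*(3*t^2 + 60*t + 400)/25

The Itô integral of a deterministic integrand f(s) has mean 0 because each increment f(s) * (B_{s+ds} - B_s) has mean 0. By the Itô isometry:
  Var( int_0^t f(s) dB_s ) = E[ (int_0^t f(s) dB_s)^2 ] = int_0^t f(s)^2 ds.
Here f(s) = 6*s/5 + 8, so f(s)^2 = 4*(3*s + 20)^2/25. Integrate:
  int_0^t (4*(3*s + 20)^2/25) ds = 4*t*(3*t^2 + 60*t + 400)/25.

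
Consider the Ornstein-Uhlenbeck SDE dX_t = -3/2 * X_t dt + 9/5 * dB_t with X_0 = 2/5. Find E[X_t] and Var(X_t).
E[X_t] = 2*exp(-3*t/2)/5; Var(X_t) = 27/25 - 27*exp(-3*t)/25

The OU SDE dX = -theta X dt + sigma dB admits the integrating factor exp(theta t): d(exp(theta t) X_t) = sigma exp(theta t) dB_t. Integrating from 0 to t:
  X_t = x_0 * exp(-theta t) + sigma * int_0^t exp(-theta (t-s)) dB_s.
The Itô integral has mean 0 and (by the Itô isometry) variance sigma^2 * int_0^t exp(-2 theta (t - s)) ds = sigma^2 * (1 - exp(-2 theta t)) / (2 theta).
With theta = 3/2, sigma = 9/5, x_0 = 2/5:
  E[X_t] = 2/5 * exp(-3/2 t) = 2*exp(-3*t/2)/5
  Var(X_t) = (9/5)^2 * (1 - exp(-2*3/2 t)) / (2 * 3/2) = 27/25 - 27*exp(-3*t)/25.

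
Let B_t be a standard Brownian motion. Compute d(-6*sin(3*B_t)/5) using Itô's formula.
d(-6*sin(3*B_t)/5) = (27*sin(3*B_t)/5) dt + (-18*cos(3*B_t)/5) dB_t

Itô's formula for f(B_t) gives d f(B_t) = f'(B_t) dB_t + (1/2) f''(B_t) dt. Compute derivatives of f(x) = -6*sin(3*x)/5:
  f'(x)  = -18*cos(3*x)/5
  f''(x) = 54*sin(3*x)/5
Substitute x = B_t and multiply the f'' term by 1/2:
  drift     = (1/2) * (54*sin(3*x)/5) evaluated at B_t = 27*sin(3*B_t)/5
  diffusion = (-18*cos(3*x)/5) evaluated at B_t = -18*cos(3*B_t)/5
Therefore d(-6*sin(3*B_t)/5) = (27*sin(3*B_t)/5) dt + (-18*cos(3*B_t)/5) dB_t.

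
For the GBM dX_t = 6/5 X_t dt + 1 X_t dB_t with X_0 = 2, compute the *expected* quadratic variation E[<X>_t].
E[<X>_t] = 20*exp(17*t/5)/17 - 20/17

<X>_t = int_0^t (1 * X_s)^2 ds. Taking expectation inside the integral: E[<X>_t] = 1^2 * int_0^t E[X_s^2] ds. For GBM, E[X_s^2] = x_0^2 * exp((2 mu + sigma^2) s). Integrating:
  E[<X>_t] = 1^2 * 2^2 * (exp((2*(6/5) + 1^2) t) - 1) / (2*(6/5) + 1^2)
           = 1^2 * 2^2 * (exp((17/5) t) - 1) / (17/5) = 20*exp(17*t/5)/17 - 20/17.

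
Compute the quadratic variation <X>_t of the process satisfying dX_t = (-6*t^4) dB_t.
<X>_t = 4*t^9

For an Itô process dX_t = a(t) dt + b(t) dB_t, the quadratic variation is <X>_t = int_0^t b(s)^2 ds (the drift term does not contribute). Here b(s) = -6*s^4, so
  b(s)^2 = 36*s^8.
Integrating from 0 to t:
  <X>_t = int_0^t (36*s^8) ds = 4*t^9.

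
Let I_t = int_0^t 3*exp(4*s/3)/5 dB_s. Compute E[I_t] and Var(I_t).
E[I_t] = 0; Var(I_t) = 27*exp(8*t/3)/200 - 27/200

The Itô integral of a deterministic integrand f(s) has mean 0 because each increment f(s) * (B_{s+ds} - B_s) has mean 0. By the Itô isometry:
  Var( int_0^t f(s) dB_s ) = E[ (int_0^t f(s) dB_s)^2 ] = int_0^t f(s)^2 ds.
Here f(s) = 3*exp(4*s/3)/5, so f(s)^2 = 9*exp(8*s/3)/25. Integrate:
  int_0^t (9*exp(8*s/3)/25) ds = 27*exp(8*t/3)/200 - 27/200.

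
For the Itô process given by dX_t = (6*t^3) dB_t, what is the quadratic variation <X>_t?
<X>_t = 36*t^7/7

For an Itô process dX_t = a(t) dt + b(t) dB_t, the quadratic variation is <X>_t = int_0^t b(s)^2 ds (the drift term does not contribute). Here b(s) = 6*s^3, so
  b(s)^2 = 36*s^6.
Integrating from 0 to t:
  <X>_t = int_0^t (36*s^6) ds = 36*t^7/7.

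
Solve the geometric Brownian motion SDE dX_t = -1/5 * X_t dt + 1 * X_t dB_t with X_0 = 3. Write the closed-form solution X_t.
X_t = 3 * exp((-7/10) * t + (1) * B_t)

For GBM dX = mu X dt + sigma X dB with X_0 = x_0, apply Itô to Y = log X: dY = (mu - sigma^2/2) dt + sigma dB, so Y_t = log(x_0) + (mu - sigma^2/2) t + sigma B_t and hence X_t = x_0 * exp((mu - sigma^2/2) t + sigma B_t).
With mu = -1/5, sigma = 1, x_0 = 3, this gives:
  X_t = 3 * exp((-7/10) * t + (1) * B_t).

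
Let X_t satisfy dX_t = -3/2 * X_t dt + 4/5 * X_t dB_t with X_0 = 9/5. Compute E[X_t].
E[X_t] = 9*exp(-3*t/2)/5

For GBM dX = mu X dt + sigma X dB with X_0 = x_0, apply Itô to Y = log X: dY = (mu - sigma^2/2) dt + sigma dB, so Y_t = log(x_0) + (mu - sigma^2/2) t + sigma B_t and hence X_t = x_0 * exp((mu - sigma^2/2) t + sigma B_t).
With mu = -3/2, sigma = 4/5, x_0 = 9/5, this gives:
  X_t = 9/5 * exp((-91/50) * t + (4/5) * B_t).
Since sigma*B_t ~ Normal(0, sigma^2 t), E[exp(sigma*B_t)] = exp(sigma^2 t / 2); so E[X_t] = x_0 * exp((mu - sigma^2/2) t) * exp(sigma^2 t / 2) = x_0 * exp(mu t) = 9*exp(-3*t/2)/5.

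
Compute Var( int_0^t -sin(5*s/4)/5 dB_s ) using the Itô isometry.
Var = t/50 - sin(5*t/2)/125

The Itô integral of a deterministic integrand f(s) has mean 0 because each increment f(s) * (B_{s+ds} - B_s) has mean 0. By the Itô isometry:
  Var( int_0^t f(s) dB_s ) = E[ (int_0^t f(s) dB_s)^2 ] = int_0^t f(s)^2 ds.
Here f(s) = -sin(5*s/4)/5, so f(s)^2 = sin(5*s/4)^2/25. Integrate:
  int_0^t (sin(5*s/4)^2/25) ds = t/50 - sin(5*t/2)/125.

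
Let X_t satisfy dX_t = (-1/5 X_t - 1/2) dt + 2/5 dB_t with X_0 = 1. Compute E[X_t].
E[X_t] = -5/2 + 7*exp(-t/5)/2

Taking expectations and using E[dB_t] = 0, the mean m(t) = E[X_t] satisfies the ODE m'(t) = a m(t) + b with m(0) = x_0. With a = -1/5, b = -1/2, x_0 = 1, the solution is
  m(t) = x_0 * exp(a t) + (b/a) * (exp(a t) - 1)
       = 1 * exp((-1/5) t) + ((-1/2)/(-1/5)) * (exp((-1/5) t) - 1)
       = -5/2 + 7*exp(-t/5)/2.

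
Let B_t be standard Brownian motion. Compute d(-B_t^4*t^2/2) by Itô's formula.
d(-B_t^4*t^2/2) = (B_t^2*t*(-B_t^2 - 3*t)) dt + (-2*B_t^3*t^2) dB_t

Itô's formula for f(t, x): d f(t, B_t) = (f_t + (1/2) f_xx) dt + f_x dB_t. Compute partials of f(t, x) = -t^2*x^4/2:
  f_t(t,x)  = -t*x^4
  f_x(t,x)  = -2*t^2*x^3
  f_xx(t,x) = -6*t^2*x^2
Assemble drift = f_t + (1/2) f_xx = t*x^2*(-3*t - x^2) and diffusion = f_x = -2*t^2*x^3. Substituting x = B_t:
  d(-B_t^4*t^2/2) = (B_t^2*t*(-B_t^2 - 3*t)) dt + (-2*B_t^3*t^2) dB_t.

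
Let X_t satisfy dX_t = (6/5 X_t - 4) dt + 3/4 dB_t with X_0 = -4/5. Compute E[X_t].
E[X_t] = 10/3 - 62*exp(6*t/5)/15

Taking expectations and using E[dB_t] = 0, the mean m(t) = E[X_t] satisfies the ODE m'(t) = a m(t) + b with m(0) = x_0. With a = 6/5, b = -4, x_0 = -4/5, the solution is
  m(t) = x_0 * exp(a t) + (b/a) * (exp(a t) - 1)
       = (-4/5) * exp((6/5) t) + ((-4)/(6/5)) * (exp((6/5) t) - 1)
       = 10/3 - 62*exp(6*t/5)/15.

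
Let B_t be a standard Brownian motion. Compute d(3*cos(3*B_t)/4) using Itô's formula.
d(3*cos(3*B_t)/4) = (-27*cos(3*B_t)/8) dt + (-9*sin(3*B_t)/4) dB_t

Itô's formula for f(B_t) gives d f(B_t) = f'(B_t) dB_t + (1/2) f''(B_t) dt. Compute derivatives of f(x) = 3*cos(3*x)/4:
  f'(x)  = -9*sin(3*x)/4
  f''(x) = -27*cos(3*x)/4
Substitute x = B_t and multiply the f'' term by 1/2:
  drift     = (1/2) * (-27*cos(3*x)/4) evaluated at B_t = -27*cos(3*B_t)/8
  diffusion = (-9*sin(3*x)/4) evaluated at B_t = -9*sin(3*B_t)/4
Therefore d(3*cos(3*B_t)/4) = (-27*cos(3*B_t)/8) dt + (-9*sin(3*B_t)/4) dB_t.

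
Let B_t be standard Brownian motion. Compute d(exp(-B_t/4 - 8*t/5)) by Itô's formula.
d(exp(-B_t/4 - 8*t/5)) = (-251*exp(-B_t/4 - 8*t/5)/160) dt + (-exp(-B_t/4 - 8*t/5)/4) dB_t

Itô's formula for f(t, x): d f(t, B_t) = (f_t + (1/2) f_xx) dt + f_x dB_t. Compute partials of f(t, x) = exp(-8*t/5 - x/4):
  f_t(t,x)  = -8*exp(-8*t/5 - x/4)/5
  f_x(t,x)  = -exp(-8*t/5 - x/4)/4
  f_xx(t,x) = exp(-8*t/5 - x/4)/16
Assemble drift = f_t + (1/2) f_xx = -251*exp(-8*t/5 - x/4)/160 and diffusion = f_x = -exp(-8*t/5 - x/4)/4. Substituting x = B_t:
  d(exp(-B_t/4 - 8*t/5)) = (-251*exp(-B_t/4 - 8*t/5)/160) dt + (-exp(-B_t/4 - 8*t/5)/4) dB_t.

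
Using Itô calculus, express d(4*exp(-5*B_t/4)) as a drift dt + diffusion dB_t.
d(4*exp(-5*B_t/4)) = (25*exp(-5*B_t/4)/8) dt + (-5*exp(-5*B_t/4)) dB_t

Itô's formula for f(B_t) gives d f(B_t) = f'(B_t) dB_t + (1/2) f''(B_t) dt. Compute derivatives of f(x) = 4*exp(-5*x/4):
  f'(x)  = -5*exp(-5*x/4)
  f''(x) = 25*exp(-5*x/4)/4
Substitute x = B_t and multiply the f'' term by 1/2:
  drift     = (1/2) * (25*exp(-5*x/4)/4) evaluated at B_t = 25*exp(-5*B_t/4)/8
  diffusion = (-5*exp(-5*x/4)) evaluated at B_t = -5*exp(-5*B_t/4)
Therefore d(4*exp(-5*B_t/4)) = (25*exp(-5*B_t/4)/8) dt + (-5*exp(-5*B_t/4)) dB_t.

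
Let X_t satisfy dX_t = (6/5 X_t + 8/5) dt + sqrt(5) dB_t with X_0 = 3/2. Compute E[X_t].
E[X_t] = 17*exp(6*t/5)/6 - 4/3

Taking expectations and using E[dB_t] = 0, the mean m(t) = E[X_t] satisfies the ODE m'(t) = a m(t) + b with m(0) = x_0. With a = 6/5, b = 8/5, x_0 = 3/2, the solution is
  m(t) = x_0 * exp(a t) + (b/a) * (exp(a t) - 1)
       = (3/2) * exp((6/5) t) + ((8/5)/(6/5)) * (exp((6/5) t) - 1)
       = 17*exp(6*t/5)/6 - 4/3.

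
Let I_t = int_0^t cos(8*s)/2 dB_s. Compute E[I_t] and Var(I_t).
E[I_t] = 0; Var(I_t) = t/8 + sin(8*t)*cos(8*t)/64

The Itô integral of a deterministic integrand f(s) has mean 0 because each increment f(s) * (B_{s+ds} - B_s) has mean 0. By the Itô isometry:
  Var( int_0^t f(s) dB_s ) = E[ (int_0^t f(s) dB_s)^2 ] = int_0^t f(s)^2 ds.
Here f(s) = cos(8*s)/2, so f(s)^2 = cos(8*s)^2/4. Integrate:
  int_0^t (cos(8*s)^2/4) ds = t/8 + sin(8*t)*cos(8*t)/64.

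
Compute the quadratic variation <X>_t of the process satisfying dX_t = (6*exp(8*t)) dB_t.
<X>_t = 9*exp(16*t)/4 - 9/4

For an Itô process dX_t = a(t) dt + b(t) dB_t, the quadratic variation is <X>_t = int_0^t b(s)^2 ds (the drift term does not contribute). Here b(s) = 6*exp(8*s), so
  b(s)^2 = 36*exp(16*s).
Integrating from 0 to t:
  <X>_t = int_0^t (36*exp(16*s)) ds = 9*exp(16*t)/4 - 9/4.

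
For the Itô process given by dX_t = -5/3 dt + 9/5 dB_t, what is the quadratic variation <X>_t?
<X>_t = 81*t/25

For an Itô process dX_t = a(t) dt + b(t) dB_t, the quadratic variation is <X>_t = int_0^t b(s)^2 ds (the drift term does not contribute). Here b(s) = 9/5, so
  b(s)^2 = 81/25.
Integrating from 0 to t:
  <X>_t = int_0^t (81/25) ds = 81*t/25.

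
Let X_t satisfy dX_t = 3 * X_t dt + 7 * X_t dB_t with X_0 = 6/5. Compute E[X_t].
E[X_t] = 6*exp(3*t)/5

For GBM dX = mu X dt + sigma X dB with X_0 = x_0, apply Itô to Y = log X: dY = (mu - sigma^2/2) dt + sigma dB, so Y_t = log(x_0) + (mu - sigma^2/2) t + sigma B_t and hence X_t = x_0 * exp((mu - sigma^2/2) t + sigma B_t).
With mu = 3, sigma = 7, x_0 = 6/5, this gives:
  X_t = 6/5 * exp((-43/2) * t + (7) * B_t).
Since sigma*B_t ~ Normal(0, sigma^2 t), E[exp(sigma*B_t)] = exp(sigma^2 t / 2); so E[X_t] = x_0 * exp((mu - sigma^2/2) t) * exp(sigma^2 t / 2) = x_0 * exp(mu t) = 6*exp(3*t)/5.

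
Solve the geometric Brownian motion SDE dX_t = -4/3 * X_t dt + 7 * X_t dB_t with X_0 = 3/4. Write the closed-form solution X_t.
X_t = 3/4 * exp((-155/6) * t + (7) * B_t)

For GBM dX = mu X dt + sigma X dB with X_0 = x_0, apply Itô to Y = log X: dY = (mu - sigma^2/2) dt + sigma dB, so Y_t = log(x_0) + (mu - sigma^2/2) t + sigma B_t and hence X_t = x_0 * exp((mu - sigma^2/2) t + sigma B_t).
With mu = -4/3, sigma = 7, x_0 = 3/4, this gives:
  X_t = 3/4 * exp((-155/6) * t + (7) * B_t).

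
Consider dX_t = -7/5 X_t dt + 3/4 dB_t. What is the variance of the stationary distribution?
lim Var(X_t) = 45/224

The OU SDE dX = -theta X dt + sigma dB admits the integrating factor exp(theta t): d(exp(theta t) X_t) = sigma exp(theta t) dB_t. Integrating from 0 to t gives X_t = x_0 * exp(-theta t) + sigma * int_0^t exp(-theta (t-s)) dB_s for any initial x_0. The Itô integral has variance (by the Itô isometry) sigma^2 * int_0^t exp(-2 theta (t - s)) ds = sigma^2 * (1 - exp(-2 theta t)) / (2 theta), independent of x_0.
With theta = 7/5, sigma = 3/4:
  Var(X_t) = (3/4)^2 * (1 - exp(-2*7/5 t)) / (2 * 7/5) = 45/224 - 45*exp(-14*t/5)/224.
As t -> infinity, exp(-2*7/5 t) -> 0, so the stationary variance is sigma^2 / (2 theta) = 45/224.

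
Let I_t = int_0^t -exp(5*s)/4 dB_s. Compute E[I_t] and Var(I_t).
E[I_t] = 0; Var(I_t) = exp(10*t)/160 - 1/160

The Itô integral of a deterministic integrand f(s) has mean 0 because each increment f(s) * (B_{s+ds} - B_s) has mean 0. By the Itô isometry:
  Var( int_0^t f(s) dB_s ) = E[ (int_0^t f(s) dB_s)^2 ] = int_0^t f(s)^2 ds.
Here f(s) = -exp(5*s)/4, so f(s)^2 = exp(10*s)/16. Integrate:
  int_0^t (exp(10*s)/16) ds = exp(10*t)/160 - 1/160.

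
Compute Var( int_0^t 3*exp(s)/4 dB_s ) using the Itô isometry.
Var = 9*exp(2*t)/32 - 9/32

The Itô integral of a deterministic integrand f(s) has mean 0 because each increment f(s) * (B_{s+ds} - B_s) has mean 0. By the Itô isometry:
  Var( int_0^t f(s) dB_s ) = E[ (int_0^t f(s) dB_s)^2 ] = int_0^t f(s)^2 ds.
Here f(s) = 3*exp(s)/4, so f(s)^2 = 9*exp(2*s)/16. Integrate:
  int_0^t (9*exp(2*s)/16) ds = 9*exp(2*t)/32 - 9/32.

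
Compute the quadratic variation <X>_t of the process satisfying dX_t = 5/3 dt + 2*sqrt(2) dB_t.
<X>_t = 8*t

For an Itô process dX_t = a(t) dt + b(t) dB_t, the quadratic variation is <X>_t = int_0^t b(s)^2 ds (the drift term does not contribute). Here b(s) = 2*sqrt(2), so
  b(s)^2 = 8.
Integrating from 0 to t:
  <X>_t = int_0^t (8) ds = 8*t.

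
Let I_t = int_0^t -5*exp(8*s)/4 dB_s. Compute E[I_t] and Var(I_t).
E[I_t] = 0; Var(I_t) = 25*exp(16*t)/256 - 25/256

The Itô integral of a deterministic integrand f(s) has mean 0 because each increment f(s) * (B_{s+ds} - B_s) has mean 0. By the Itô isometry:
  Var( int_0^t f(s) dB_s ) = E[ (int_0^t f(s) dB_s)^2 ] = int_0^t f(s)^2 ds.
Here f(s) = -5*exp(8*s)/4, so f(s)^2 = 25*exp(16*s)/16. Integrate:
  int_0^t (25*exp(16*s)/16) ds = 25*exp(16*t)/256 - 25/256.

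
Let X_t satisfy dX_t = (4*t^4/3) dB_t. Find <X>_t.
<X>_t = 16*t^9/81

For an Itô process dX_t = a(t) dt + b(t) dB_t, the quadratic variation is <X>_t = int_0^t b(s)^2 ds (the drift term does not contribute). Here b(s) = 4*s^4/3, so
  b(s)^2 = 16*s^8/9.
Integrating from 0 to t:
  <X>_t = int_0^t (16*s^8/9) ds = 16*t^9/81.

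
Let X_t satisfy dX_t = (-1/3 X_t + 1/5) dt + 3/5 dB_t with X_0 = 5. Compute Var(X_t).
Var(X_t) = 27/50 - 27*exp(-2*t/3)/50

The variance V(t) = Var(X_t) satisfies V'(t) = 2 a V(t) + c^2 with V(0) = 0 (drift coefficient is linear in X, diffusion is constant). With a = -1/3, c = 3/5, the solution is
  V(t) = (c^2 / (2 a)) * (exp(2 a t) - 1)
       = ((3/5)^2 / (2*(-1/3))) * (exp((-2/3) t) - 1)
       = 27/50 - 27*exp(-2*t/3)/50.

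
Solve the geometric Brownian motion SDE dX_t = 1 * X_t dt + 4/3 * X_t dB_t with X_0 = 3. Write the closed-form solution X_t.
X_t = 3 * exp((1/9) * t + (4/3) * B_t)

For GBM dX = mu X dt + sigma X dB with X_0 = x_0, apply Itô to Y = log X: dY = (mu - sigma^2/2) dt + sigma dB, so Y_t = log(x_0) + (mu - sigma^2/2) t + sigma B_t and hence X_t = x_0 * exp((mu - sigma^2/2) t + sigma B_t).
With mu = 1, sigma = 4/3, x_0 = 3, this gives:
  X_t = 3 * exp((1/9) * t + (4/3) * B_t).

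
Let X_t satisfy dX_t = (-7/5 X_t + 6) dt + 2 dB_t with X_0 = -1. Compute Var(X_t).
Var(X_t) = 10/7 - 10*exp(-14*t/5)/7

The variance V(t) = Var(X_t) satisfies V'(t) = 2 a V(t) + c^2 with V(0) = 0 (drift coefficient is linear in X, diffusion is constant). With a = -7/5, c = 2, the solution is
  V(t) = (c^2 / (2 a)) * (exp(2 a t) - 1)
       = (2^2 / (2*(-7/5))) * (exp((-14/5) t) - 1)
       = 10/7 - 10*exp(-14*t/5)/7.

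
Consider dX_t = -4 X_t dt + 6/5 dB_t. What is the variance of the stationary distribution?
lim Var(X_t) = 9/50

The OU SDE dX = -theta X dt + sigma dB admits the integrating factor exp(theta t): d(exp(theta t) X_t) = sigma exp(theta t) dB_t. Integrating from 0 to t gives X_t = x_0 * exp(-theta t) + sigma * int_0^t exp(-theta (t-s)) dB_s for any initial x_0. The Itô integral has variance (by the Itô isometry) sigma^2 * int_0^t exp(-2 theta (t - s)) ds = sigma^2 * (1 - exp(-2 theta t)) / (2 theta), independent of x_0.
With theta = 4, sigma = 6/5:
  Var(X_t) = (6/5)^2 * (1 - exp(-2*4 t)) / (2 * 4) = 9/50 - 9*exp(-8*t)/50.
As t -> infinity, exp(-2*4 t) -> 0, so the stationary variance is sigma^2 / (2 theta) = 9/50.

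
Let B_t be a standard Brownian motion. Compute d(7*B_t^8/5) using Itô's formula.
d(7*B_t^8/5) = (196*B_t^6/5) dt + (56*B_t^7/5) dB_t

Itô's formula for f(B_t) gives d f(B_t) = f'(B_t) dB_t + (1/2) f''(B_t) dt. Compute derivatives of f(x) = 7*x^8/5:
  f'(x)  = 56*x^7/5
  f''(x) = 392*x^6/5
Substitute x = B_t and multiply the f'' term by 1/2:
  drift     = (1/2) * (392*x^6/5) evaluated at B_t = 196*B_t^6/5
  diffusion = (56*x^7/5) evaluated at B_t = 56*B_t^7/5
Therefore d(7*B_t^8/5) = (196*B_t^6/5) dt + (56*B_t^7/5) dB_t.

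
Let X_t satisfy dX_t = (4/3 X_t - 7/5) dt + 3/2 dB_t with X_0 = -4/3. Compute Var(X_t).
Var(X_t) = 27*exp(8*t/3)/32 - 27/32

The variance V(t) = Var(X_t) satisfies V'(t) = 2 a V(t) + c^2 with V(0) = 0 (drift coefficient is linear in X, diffusion is constant). With a = 4/3, c = 3/2, the solution is
  V(t) = (c^2 / (2 a)) * (exp(2 a t) - 1)
       = ((3/2)^2 / (2*(4/3))) * (exp((8/3) t) - 1)
       = 27*exp(8*t/3)/32 - 27/32.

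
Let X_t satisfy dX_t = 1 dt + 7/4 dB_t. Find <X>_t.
<X>_t = 49*t/16

For an Itô process dX_t = a(t) dt + b(t) dB_t, the quadratic variation is <X>_t = int_0^t b(s)^2 ds (the drift term does not contribute). Here b(s) = 7/4, so
  b(s)^2 = 49/16.
Integrating from 0 to t:
  <X>_t = int_0^t (49/16) ds = 49*t/16.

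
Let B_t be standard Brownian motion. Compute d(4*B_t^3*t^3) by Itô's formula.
d(4*B_t^3*t^3) = (12*B_t*t^2*(B_t^2 + t)) dt + (12*B_t^2*t^3) dB_t

Itô's formula for f(t, x): d f(t, B_t) = (f_t + (1/2) f_xx) dt + f_x dB_t. Compute partials of f(t, x) = 4*t^3*x^3:
  f_t(t,x)  = 12*t^2*x^3
  f_x(t,x)  = 12*t^3*x^2
  f_xx(t,x) = 24*t^3*x
Assemble drift = f_t + (1/2) f_xx = 12*t^2*x*(t + x^2) and diffusion = f_x = 12*t^3*x^2. Substituting x = B_t:
  d(4*B_t^3*t^3) = (12*B_t*t^2*(B_t^2 + t)) dt + (12*B_t^2*t^3) dB_t.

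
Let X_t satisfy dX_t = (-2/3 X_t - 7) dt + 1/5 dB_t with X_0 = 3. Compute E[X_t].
E[X_t] = -21/2 + 27*exp(-2*t/3)/2

Taking expectations and using E[dB_t] = 0, the mean m(t) = E[X_t] satisfies the ODE m'(t) = a m(t) + b with m(0) = x_0. With a = -2/3, b = -7, x_0 = 3, the solution is
  m(t) = x_0 * exp(a t) + (b/a) * (exp(a t) - 1)
       = 3 * exp((-2/3) t) + ((-7)/(-2/3)) * (exp((-2/3) t) - 1)
       = -21/2 + 27*exp(-2*t/3)/2.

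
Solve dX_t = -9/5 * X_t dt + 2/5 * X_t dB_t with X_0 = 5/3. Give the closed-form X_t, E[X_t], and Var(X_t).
X_t = 5/3 * exp((-47/25) t + (2/5) B_t); E[X_t] = 5*exp(-9*t/5)/3; Var(X_t) = (25*exp(4*t/25) - 25)*exp(-18*t/5)/9

For GBM dX = mu X dt + sigma X dB with X_0 = x_0, apply Itô to Y = log X: dY = (mu - sigma^2/2) dt + sigma dB, so Y_t = log(x_0) + (mu - sigma^2/2) t + sigma B_t and hence X_t = x_0 * exp((mu - sigma^2/2) t + sigma B_t).
With mu = -9/5, sigma = 2/5, x_0 = 5/3, this gives:
  X_t = 5/3 * exp((-47/25) * t + (2/5) * B_t).
Since sigma*B_t ~ Normal(0, sigma^2 t), E[exp(sigma*B_t)] = exp(sigma^2 t / 2); so E[X_t] = x_0 * exp((mu - sigma^2/2) t) * exp(sigma^2 t / 2) = x_0 * exp(mu t) = 5*exp(-9*t/5)/3.
Var(X_t) = E[X_t^2] - (E[X_t])^2 = x_0^2 * exp(2 mu t) * (exp(sigma^2 t) - 1) = (25*exp(4*t/25) - 25)*exp(-18*t/5)/9.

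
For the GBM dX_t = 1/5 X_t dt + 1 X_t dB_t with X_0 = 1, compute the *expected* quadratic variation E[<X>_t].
E[<X>_t] = 5*exp(7*t/5)/7 - 5/7

<X>_t = int_0^t (1 * X_s)^2 ds. Taking expectation inside the integral: E[<X>_t] = 1^2 * int_0^t E[X_s^2] ds. For GBM, E[X_s^2] = x_0^2 * exp((2 mu + sigma^2) s). Integrating:
  E[<X>_t] = 1^2 * 1^2 * (exp((2*(1/5) + 1^2) t) - 1) / (2*(1/5) + 1^2)
           = 1^2 * 1^2 * (exp((7/5) t) - 1) / (7/5) = 5*exp(7*t/5)/7 - 5/7.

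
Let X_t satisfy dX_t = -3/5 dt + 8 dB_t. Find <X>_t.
<X>_t = 64*t

For an Itô process dX_t = a(t) dt + b(t) dB_t, the quadratic variation is <X>_t = int_0^t b(s)^2 ds (the drift term does not contribute). Here b(s) = 8, so
  b(s)^2 = 64.
Integrating from 0 to t:
  <X>_t = int_0^t (64) ds = 64*t.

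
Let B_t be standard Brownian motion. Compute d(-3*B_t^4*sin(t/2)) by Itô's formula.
d(-3*B_t^4*sin(t/2)) = (-3*B_t^2*(B_t^2*cos(t/2) + 12*sin(t/2))/2) dt + (-12*B_t^3*sin(t/2)) dB_t

Itô's formula for f(t, x): d f(t, B_t) = (f_t + (1/2) f_xx) dt + f_x dB_t. Compute partials of f(t, x) = -3*x^4*sin(t/2):
  f_t(t,x)  = -3*x^4*cos(t/2)/2
  f_x(t,x)  = -12*x^3*sin(t/2)
  f_xx(t,x) = -36*x^2*sin(t/2)
Assemble drift = f_t + (1/2) f_xx = -3*x^2*(x^2*cos(t/2) + 12*sin(t/2))/2 and diffusion = f_x = -12*x^3*sin(t/2). Substituting x = B_t:
  d(-3*B_t^4*sin(t/2)) = (-3*B_t^2*(B_t^2*cos(t/2) + 12*sin(t/2))/2) dt + (-12*B_t^3*sin(t/2)) dB_t.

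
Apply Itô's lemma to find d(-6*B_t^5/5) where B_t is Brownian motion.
d(-6*B_t^5/5) = (-12*B_t^3) dt + (-6*B_t^4) dB_t

Itô's formula for f(B_t) gives d f(B_t) = f'(B_t) dB_t + (1/2) f''(B_t) dt. Compute derivatives of f(x) = -6*x^5/5:
  f'(x)  = -6*x^4
  f''(x) = -24*x^3
Substitute x = B_t and multiply the f'' term by 1/2:
  drift     = (1/2) * (-24*x^3) evaluated at B_t = -12*B_t^3
  diffusion = (-6*x^4) evaluated at B_t = -6*B_t^4
Therefore d(-6*B_t^5/5) = (-12*B_t^3) dt + (-6*B_t^4) dB_t.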